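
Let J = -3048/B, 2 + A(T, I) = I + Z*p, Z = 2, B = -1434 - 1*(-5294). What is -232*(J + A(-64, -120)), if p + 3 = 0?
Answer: 28833424/965 ≈ 29879.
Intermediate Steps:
B = 3860 (B = -1434 + 5294 = 3860)
p = -3 (p = -3 + 0 = -3)
A(T, I) = -8 + I (A(T, I) = -2 + (I + 2*(-3)) = -2 + (I - 6) = -2 + (-6 + I) = -8 + I)
J = -762/965 (J = -3048/3860 = -3048*1/3860 = -762/965 ≈ -0.78964)
-232*(J + A(-64, -120)) = -232*(-762/965 + (-8 - 120)) = -232*(-762/965 - 128) = -232*(-124282/965) = 28833424/965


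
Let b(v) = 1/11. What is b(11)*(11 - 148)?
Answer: -137/11 ≈ -12.455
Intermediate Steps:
b(v) = 1/11
b(11)*(11 - 148) = (11 - 148)/11 = (1/11)*(-137) = -137/11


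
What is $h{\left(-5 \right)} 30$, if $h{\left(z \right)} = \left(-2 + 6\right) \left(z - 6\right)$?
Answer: $-1320$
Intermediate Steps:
$h{\left(z \right)} = -24 + 4 z$ ($h{\left(z \right)} = 4 \left(-6 + z\right) = -24 + 4 z$)
$h{\left(-5 \right)} 30 = \left(-24 + 4 \left(-5\right)\right) 30 = \left(-24 - 20\right) 30 = \left(-44\right) 30 = -1320$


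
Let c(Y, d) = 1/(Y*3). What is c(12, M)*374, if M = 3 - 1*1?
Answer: 187/18 ≈ 10.389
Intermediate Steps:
M = 2 (M = 3 - 1 = 2)
c(Y, d) = 1/(3*Y)
c(12, M)*374 = ((⅓)/12)*374 = ((⅓)*(1/12))*374 = (1/36)*374 = 187/18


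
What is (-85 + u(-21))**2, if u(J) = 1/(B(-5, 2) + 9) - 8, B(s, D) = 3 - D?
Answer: 863041/100 ≈ 8630.4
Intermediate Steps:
u(J) = -79/10 (u(J) = 1/((3 - 1*2) + 9) - 8 = 1/((3 - 2) + 9) - 8 = 1/(1 + 9) - 8 = 1/10 - 8 = -79/10)
(-85 + u(-21))**2 = (-85 - 79/10)**2 = (-929/10)**2 = 863041/100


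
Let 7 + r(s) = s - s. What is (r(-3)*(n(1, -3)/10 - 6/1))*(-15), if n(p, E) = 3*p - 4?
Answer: -1281/2 ≈ -640.50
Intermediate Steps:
n(p, E) = -4 + 3*p
r(s) = -7 (r(s) = -7 + (s - s) = -7 + 0 = -7)
(r(-3)*(n(1, -3)/10 - 6/1))*(-15) = -7*((-4 + 3*1)/10 - 6/1)*(-15) = -7*((-4 + 3)*(⅒) - 6*1)*(-15) = -7*(-1*⅒ - 6)*(-15) = -7*(-⅒ - 6)*(-15) = -7*(-61/10)*(-15) = (427/10)*(-15) = -1281/2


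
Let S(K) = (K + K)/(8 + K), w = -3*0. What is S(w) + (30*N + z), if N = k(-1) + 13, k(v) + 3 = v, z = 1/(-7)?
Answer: 1889/7 ≈ 269.86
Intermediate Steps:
w = 0
S(K) = 2*K/(8 + K) (S(K) = (2*K)/(8 + K) = 2*K/(8 + K))
z = -1/7 ≈ -0.14286
k(v) = -3 + v
N = 9 (N = (-3 - 1) + 13 = -4 + 13 = 9)
S(w) + (30*N + z) = 2*0/(8 + 0) + (30*9 - 1/7) = 2*0/8 + (270 - 1/7) = 2*0*(1/8) + 1889/7 = 0 + 1889/7 = 1889/7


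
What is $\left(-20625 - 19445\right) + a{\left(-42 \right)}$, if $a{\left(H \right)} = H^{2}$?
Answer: $-38306$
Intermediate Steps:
$\left(-20625 - 19445\right) + a{\left(-42 \right)} = \left(-20625 - 19445\right) + \left(-42\right)^{2} = -40070 + 1764 = -38306$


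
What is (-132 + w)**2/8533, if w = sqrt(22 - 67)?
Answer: 17379/8533 - 792*I*sqrt(5)/8533 ≈ 2.0367 - 0.20754*I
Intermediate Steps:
w = 3*I*sqrt(5) (w = sqrt(-45) = 3*I*sqrt(5) ≈ 6.7082*I)
(-132 + w)**2/8533 = (-132 + 3*I*sqrt(5))**2/8533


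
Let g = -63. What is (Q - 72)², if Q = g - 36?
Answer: 29241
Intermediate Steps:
Q = -99 (Q = -63 - 36 = -99)
(Q - 72)² = (-99 - 72)² = (-171)² = 29241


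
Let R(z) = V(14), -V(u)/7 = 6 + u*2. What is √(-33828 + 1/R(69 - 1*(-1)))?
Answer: I*√1916153470/238 ≈ 183.92*I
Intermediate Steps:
V(u) = -42 - 14*u (V(u) = -7*(6 + u*2) = -7*(6 + 2*u) = -42 - 14*u)
R(z) = -238 (R(z) = -42 - 14*14 = -42 - 196 = -238)
√(-33828 + 1/R(69 - 1*(-1))) = √(-33828 + 1/(-238)) = √(-33828 - 1/238) = √(-8051065/238) = I*√1916153470/238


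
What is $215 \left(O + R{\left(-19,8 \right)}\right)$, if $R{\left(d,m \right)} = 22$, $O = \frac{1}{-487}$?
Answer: $\frac{2303295}{487} \approx 4729.6$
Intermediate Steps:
$O = - \frac{1}{487} \approx -0.0020534$
$215 \left(O + R{\left(-19,8 \right)}\right) = 215 \left(- \frac{1}{487} + 22\right) = 215 \cdot \frac{10713}{487} = \frac{2303295}{487}$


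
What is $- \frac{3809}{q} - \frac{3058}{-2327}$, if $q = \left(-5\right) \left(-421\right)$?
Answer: $- \frac{2426453}{4898335} \approx -0.49536$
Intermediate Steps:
$q = 2105$
$- \frac{3809}{q} - \frac{3058}{-2327} = - \frac{3809}{2105} - \frac{3058}{-2327} = \left(-3809\right) \frac{1}{2105} - - \frac{3058}{2327} = - \frac{3809}{2105} + \frac{3058}{2327} = - \frac{2426453}{4898335}$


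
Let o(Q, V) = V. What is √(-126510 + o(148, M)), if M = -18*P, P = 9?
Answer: 4*I*√7917 ≈ 355.91*I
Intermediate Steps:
M = -162 (M = -18*9 = -162)
√(-126510 + o(148, M)) = √(-126510 - 162) = √(-126672) = 4*I*√7917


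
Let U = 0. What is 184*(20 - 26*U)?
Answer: 3680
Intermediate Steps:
184*(20 - 26*U) = 184*(20 - 26*0) = 184*(20 + 0) = 184*20 = 3680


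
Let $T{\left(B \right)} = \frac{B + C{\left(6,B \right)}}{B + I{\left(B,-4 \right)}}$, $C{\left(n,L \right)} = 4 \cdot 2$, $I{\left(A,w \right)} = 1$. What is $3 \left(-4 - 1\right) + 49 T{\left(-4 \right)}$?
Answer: $- \frac{241}{3} \approx -80.333$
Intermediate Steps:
$C{\left(n,L \right)} = 8$
$T{\left(B \right)} = \frac{8 + B}{1 + B}$ ($T{\left(B \right)} = \frac{B + 8}{B + 1} = \frac{8 + B}{1 + B}$)
$3 \left(-4 - 1\right) + 49 T{\left(-4 \right)} = 3 \left(-4 - 1\right) + 49 \frac{8 - 4}{1 - 4} = 3 \left(-5\right) + 49 \frac{1}{-3} \cdot 4 = -15 + 49 \left(\left(- \frac{1}{3}\right) 4\right) = -15 + 49 \left(- \frac{4}{3}\right) = -15 - \frac{196}{3} = - \frac{241}{3}$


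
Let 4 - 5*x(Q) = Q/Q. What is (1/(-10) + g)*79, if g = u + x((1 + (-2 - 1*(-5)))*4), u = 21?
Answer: 3397/2 ≈ 1698.5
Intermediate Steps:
x(Q) = 3/5 (x(Q) = 4/5 - Q/(5*Q) = 4/5 - 1/5*1 = 4/5 - 1/5 = 3/5)
g = 108/5 (g = 21 + 3/5 = 108/5 ≈ 21.600)
(1/(-10) + g)*79 = (1/(-10) + 108/5)*79 = (-1/10 + 108/5)*79 = (43/2)*79 = 3397/2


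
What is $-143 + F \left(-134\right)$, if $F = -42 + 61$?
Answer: $-2689$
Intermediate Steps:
$F = 19$
$-143 + F \left(-134\right) = -143 + 19 \left(-134\right) = -143 - 2546 = -2689$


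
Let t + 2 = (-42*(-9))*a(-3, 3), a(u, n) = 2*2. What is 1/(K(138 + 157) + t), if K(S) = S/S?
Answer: 1/1511 ≈ 0.00066181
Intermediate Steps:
a(u, n) = 4
K(S) = 1
t = 1510 (t = -2 - 42*(-9)*4 = -2 + 378*4 = -2 + 1512 = 1510)
1/(K(138 + 157) + t) = 1/(1 + 1510) = 1/1511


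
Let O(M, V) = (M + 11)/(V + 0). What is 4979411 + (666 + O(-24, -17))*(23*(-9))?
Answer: 82303642/17 ≈ 4.8414e+6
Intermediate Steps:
O(M, V) = (11 + M)/V
4979411 + (666 + O(-24, -17))*(23*(-9)) = 4979411 + (666 + (11 - 24)/(-17))*(23*(-9)) = 4979411 + (666 - 1/17*(-13))*(-207) = 4979411 + (666 + 13/17)*(-207) = 4979411 + (11335/17)*(-207) = 4979411 - 2346345/17 = 82303642/17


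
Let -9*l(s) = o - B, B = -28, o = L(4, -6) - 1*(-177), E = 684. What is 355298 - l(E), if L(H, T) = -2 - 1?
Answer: 3197884/9 ≈ 3.5532e+5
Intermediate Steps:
L(H, T) = -3
o = 174 (o = -3 - 1*(-177) = -3 + 177 = 174)
l(s) = -202/9 (l(s) = -(174 - 1*(-28))/9 = -(174 + 28)/9 = -1/9*202 = -202/9)
355298 - l(E) = 355298 - 1*(-202/9) = 355298 + 202/9 = 3197884/9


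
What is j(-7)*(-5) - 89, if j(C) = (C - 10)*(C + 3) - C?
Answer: -464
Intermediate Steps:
j(C) = -C + (-10 + C)*(3 + C) (j(C) = (-10 + C)*(3 + C) - C = -C + (-10 + C)*(3 + C))
j(-7)*(-5) - 89 = (-30 + (-7)**2 - 8*(-7))*(-5) - 89 = (-30 + 49 + 56)*(-5) - 89 = 75*(-5) - 89 = -375 - 89 = -464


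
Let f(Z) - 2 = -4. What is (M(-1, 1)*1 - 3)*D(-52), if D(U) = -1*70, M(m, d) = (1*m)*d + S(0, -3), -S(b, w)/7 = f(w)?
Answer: -700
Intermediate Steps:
f(Z) = -2 (f(Z) = 2 - 4 = -2)
S(b, w) = 14 (S(b, w) = -7*(-2) = 14)
M(m, d) = 14 + d*m (M(m, d) = (1*m)*d + 14 = m*d + 14 = d*m + 14 = 14 + d*m)
D(U) = -70
(M(-1, 1)*1 - 3)*D(-52) = ((14 + 1*(-1))*1 - 3)*(-70) = ((14 - 1)*1 - 3)*(-70) = (13*1 - 3)*(-70) = (13 - 3)*(-70) = 10*(-70) = -700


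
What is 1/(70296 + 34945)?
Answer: 1/105241 ≈ 9.5020e-6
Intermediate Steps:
1/(70296 + 34945) = 1/105241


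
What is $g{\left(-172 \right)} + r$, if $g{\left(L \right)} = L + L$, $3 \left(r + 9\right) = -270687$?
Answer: $-90582$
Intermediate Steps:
$r = -90238$ ($r = -9 + \frac{1}{3} \left(-270687\right) = -9 - 90229 = -90238$)
$g{\left(L \right)} = 2 L$
$g{\left(-172 \right)} + r = 2 \left(-172\right) - 90238 = -344 - 90238 = -90582$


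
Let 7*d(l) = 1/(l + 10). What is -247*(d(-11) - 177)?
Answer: 306280/7 ≈ 43754.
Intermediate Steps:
d(l) = 1/(7*(10 + l)) (d(l) = 1/(7*(l + 10)) = 1/(7*(10 + l)))
-247*(d(-11) - 177) = -247*(1/(7*(10 - 11)) - 177) = -247*((1/7)/(-1) - 177) = -247*((1/7)*(-1) - 177) = -247*(-1/7 - 177) = -247*(-1240/7) = 306280/7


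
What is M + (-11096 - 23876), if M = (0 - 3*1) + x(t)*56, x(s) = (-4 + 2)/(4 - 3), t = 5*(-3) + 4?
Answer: -35087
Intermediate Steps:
t = -11 (t = -15 + 4 = -11)
x(s) = -2 (x(s) = -2/1 = -2*1 = -2)
M = -115 (M = (0 - 3*1) - 2*56 = (0 - 3) - 112 = -3 - 112 = -115)
M + (-11096 - 23876) = -115 + (-11096 - 23876) = -115 - 34972 = -35087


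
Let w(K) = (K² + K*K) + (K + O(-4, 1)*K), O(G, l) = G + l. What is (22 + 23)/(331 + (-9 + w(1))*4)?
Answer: 9/59 ≈ 0.15254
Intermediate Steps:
w(K) = -2*K + 2*K² (w(K) = (K² + K*K) + (K + (-4 + 1)*K) = (K² + K²) + (K - 3*K) = 2*K² - 2*K = -2*K + 2*K²)
(22 + 23)/(331 + (-9 + w(1))*4) = (22 + 23)/(331 + (-9 + 2*1*(-1 + 1))*4) = 45/(331 + (-9 + 2*1*0)*4) = 45/(331 + (-9 + 0)*4) = 45/(331 - 9*4) = 45/(331 - 36) = 45/295 = 45*(1/295) = 9/59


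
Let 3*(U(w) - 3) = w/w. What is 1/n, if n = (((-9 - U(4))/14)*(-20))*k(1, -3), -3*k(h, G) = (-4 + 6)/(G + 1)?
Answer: 63/370 ≈ 0.17027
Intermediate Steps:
U(w) = 10/3 (U(w) = 3 + (w/w)/3 = 3 + (⅓)*1 = 3 + ⅓ = 10/3)
k(h, G) = -2/(3*(1 + G)) (k(h, G) = -(-4 + 6)/(3*(G + 1)) = -2/(3*(1 + G)))
n = 370/63 (n = (((-9 - 1*10/3)/14)*(-20))*(-2/(3 + 3*(-3))) = (((-9 - 10/3)*(1/14))*(-20))*(-2/(3 - 9)) = (-37/3*1/14*(-20))*(-2/(-6)) = (-37/42*(-20))*(-2*(-⅙)) = (370/21)*(⅓) = 370/63 ≈ 5.8730)
1/n = 1/(370/63) = 63/370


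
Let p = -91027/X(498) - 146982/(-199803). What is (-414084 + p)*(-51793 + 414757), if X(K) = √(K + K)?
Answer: -10009951673928360/66601 - 5506587338*√249/83 ≈ -1.5134e+11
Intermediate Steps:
X(K) = √2*√K (X(K) = √(2*K) = √2*√K)
p = 48994/66601 - 91027*√249/498 (p = -91027*√249/498 - 146982/(-199803) = -91027*√249/498 - 146982*(-1/199803) = -91027*√249/498 + 48994/66601 = 48994/66601 - 91027*√249/498 ≈ -2883.6)
(-414084 + p)*(-51793 + 414757) = (-414084 + (48994/66601 - 91027*√249/498))*(-51793 + 414757) = (-27578359490/66601 - 91027*√249/498)*362964 = -10009951673928360/66601 - 5506587338*√249/83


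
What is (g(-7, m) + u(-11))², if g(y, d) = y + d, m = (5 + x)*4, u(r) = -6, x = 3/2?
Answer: 169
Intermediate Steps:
x = 3/2 (x = 3*(½) = 3/2 ≈ 1.5000)
m = 26 (m = (5 + 3/2)*4 = (13/2)*4 = 26)
g(y, d) = d + y
(g(-7, m) + u(-11))² = ((26 - 7) - 6)² = (19 - 6)² = 13² = 169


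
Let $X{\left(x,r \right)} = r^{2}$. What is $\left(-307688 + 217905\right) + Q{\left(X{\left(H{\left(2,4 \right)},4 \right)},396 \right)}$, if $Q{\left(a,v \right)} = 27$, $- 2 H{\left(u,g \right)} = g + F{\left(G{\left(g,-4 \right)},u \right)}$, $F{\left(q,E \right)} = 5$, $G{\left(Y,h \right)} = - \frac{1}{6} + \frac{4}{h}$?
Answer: $-89756$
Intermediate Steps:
$G{\left(Y,h \right)} = - \frac{1}{6} + \frac{4}{h}$ ($G{\left(Y,h \right)} = \left(-1\right) \frac{1}{6} + \frac{4}{h} = - \frac{1}{6} + \frac{4}{h}$)
$H{\left(u,g \right)} = - \frac{5}{2} - \frac{g}{2}$ ($H{\left(u,g \right)} = - \frac{g + 5}{2} = - \frac{5 + g}{2} = - \frac{5}{2} - \frac{g}{2}$)
$\left(-307688 + 217905\right) + Q{\left(X{\left(H{\left(2,4 \right)},4 \right)},396 \right)} = \left(-307688 + 217905\right) + 27 = -89783 + 27 = -89756$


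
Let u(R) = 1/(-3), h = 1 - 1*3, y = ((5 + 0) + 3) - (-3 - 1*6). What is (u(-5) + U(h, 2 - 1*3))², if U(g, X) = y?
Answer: 2500/9 ≈ 277.78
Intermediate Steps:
y = 17 (y = (5 + 3) - (-3 - 6) = 8 - 1*(-9) = 8 + 9 = 17)
h = -2 (h = 1 - 3 = -2)
u(R) = -⅓
U(g, X) = 17
(u(-5) + U(h, 2 - 1*3))² = (-⅓ + 17)² = (50/3)² = 2500/9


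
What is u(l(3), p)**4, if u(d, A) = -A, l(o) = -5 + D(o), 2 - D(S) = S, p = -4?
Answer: 256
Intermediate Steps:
D(S) = 2 - S
l(o) = -3 - o (l(o) = -5 + (2 - o) = -3 - o)
u(l(3), p)**4 = (-1*(-4))**4 = 4**4 = 256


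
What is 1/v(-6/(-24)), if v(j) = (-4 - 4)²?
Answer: 1/64 ≈ 0.015625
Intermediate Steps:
v(j) = 64 (v(j) = (-8)² = 64)
1/v(-6/(-24)) = 1/64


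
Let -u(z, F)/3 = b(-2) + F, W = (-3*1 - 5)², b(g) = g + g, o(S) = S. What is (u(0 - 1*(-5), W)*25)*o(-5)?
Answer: 22500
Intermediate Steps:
b(g) = 2*g
W = 64 (W = (-3 - 5)² = (-8)² = 64)
u(z, F) = 12 - 3*F (u(z, F) = -3*(2*(-2) + F) = -3*(-4 + F) = 12 - 3*F)
(u(0 - 1*(-5), W)*25)*o(-5) = ((12 - 3*64)*25)*(-5) = ((12 - 192)*25)*(-5) = -180*25*(-5) = -4500*(-5) = 22500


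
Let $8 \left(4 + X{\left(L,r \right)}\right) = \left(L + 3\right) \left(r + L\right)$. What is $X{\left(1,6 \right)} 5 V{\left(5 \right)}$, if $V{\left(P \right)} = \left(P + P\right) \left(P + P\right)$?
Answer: $-250$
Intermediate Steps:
$X{\left(L,r \right)} = -4 + \frac{\left(3 + L\right) \left(L + r\right)}{8}$ ($X{\left(L,r \right)} = -4 + \frac{\left(L + 3\right) \left(r + L\right)}{8} = -4 + \frac{\left(3 + L\right) \left(L + r\right)}{8}$)
$V{\left(P \right)} = 4 P^{2}$ ($V{\left(P \right)} = 2 P 2 P = 4 P^{2}$)
$X{\left(1,6 \right)} 5 V{\left(5 \right)} = \left(-4 + \frac{1^{2}}{8} + \frac{3}{8} \cdot 1 + \frac{3}{8} \cdot 6 + \frac{1}{8} \cdot 1 \cdot 6\right) 5 \cdot 4 \cdot 5^{2} = \left(-4 + \frac{1}{8} \cdot 1 + \frac{3}{8} + \frac{9}{4} + \frac{3}{4}\right) 5 \cdot 4 \cdot 25 = \left(-4 + \frac{1}{8} + \frac{3}{8} + \frac{9}{4} + \frac{3}{4}\right) 5 \cdot 100 = \left(- \frac{1}{2}\right) 5 \cdot 100 = \left(- \frac{5}{2}\right) 100 = -250$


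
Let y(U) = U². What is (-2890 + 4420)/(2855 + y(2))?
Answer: 510/953 ≈ 0.53515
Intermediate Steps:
(-2890 + 4420)/(2855 + y(2)) = (-2890 + 4420)/(2855 + 2²) = 1530/(2855 + 4) = 1530/2859 = 1530*(1/2859) = 510/953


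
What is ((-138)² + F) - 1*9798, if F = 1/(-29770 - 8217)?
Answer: 351227801/37987 ≈ 9246.0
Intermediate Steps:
F = -1/37987 (F = 1/(-37987) = -1/37987 ≈ -2.6325e-5)
((-138)² + F) - 1*9798 = ((-138)² - 1/37987) - 1*9798 = (19044 - 1/37987) - 9798 = 723424427/37987 - 9798 = 351227801/37987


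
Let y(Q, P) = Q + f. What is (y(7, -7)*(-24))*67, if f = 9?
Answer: -25728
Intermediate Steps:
y(Q, P) = 9 + Q (y(Q, P) = Q + 9 = 9 + Q)
(y(7, -7)*(-24))*67 = ((9 + 7)*(-24))*67 = (16*(-24))*67 = -384*67 = -25728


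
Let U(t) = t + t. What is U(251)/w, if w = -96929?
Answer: -502/96929 ≈ -0.0051790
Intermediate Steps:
U(t) = 2*t
U(251)/w = (2*251)/(-96929) = 502*(-1/96929) = -502/96929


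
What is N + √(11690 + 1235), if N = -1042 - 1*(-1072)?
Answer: 30 + 5*√517 ≈ 143.69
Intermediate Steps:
N = 30 (N = -1042 + 1072 = 30)
N + √(11690 + 1235) = 30 + √(11690 + 1235) = 30 + √12925 = 30 + 5*√517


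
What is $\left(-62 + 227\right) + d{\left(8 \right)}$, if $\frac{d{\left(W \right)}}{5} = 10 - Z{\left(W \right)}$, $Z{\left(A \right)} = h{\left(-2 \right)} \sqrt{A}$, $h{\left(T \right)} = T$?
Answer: $215 + 20 \sqrt{2} \approx 243.28$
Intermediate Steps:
$Z{\left(A \right)} = - 2 \sqrt{A}$
$d{\left(W \right)} = 50 + 10 \sqrt{W}$ ($d{\left(W \right)} = 5 \left(10 - - 2 \sqrt{W}\right) = 5 \left(10 + 2 \sqrt{W}\right) = 50 + 10 \sqrt{W}$)
$\left(-62 + 227\right) + d{\left(8 \right)} = \left(-62 + 227\right) + \left(50 + 10 \sqrt{8}\right) = 165 + \left(50 + 10 \cdot 2 \sqrt{2}\right) = 165 + \left(50 + 20 \sqrt{2}\right) = 215 + 20 \sqrt{2}$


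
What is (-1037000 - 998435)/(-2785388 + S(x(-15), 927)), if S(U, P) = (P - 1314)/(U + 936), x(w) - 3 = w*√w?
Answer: 557559051936179315/762990968255378329 - 1312855575*I*√15/762990968255378329 ≈ 0.73075 - 6.6641e-9*I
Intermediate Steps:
x(w) = 3 + w^(3/2) (x(w) = 3 + w*√w = 3 + w^(3/2))
S(U, P) = (-1314 + P)/(936 + U)
(-1037000 - 998435)/(-2785388 + S(x(-15), 927)) = (-1037000 - 998435)/(-2785388 + (-1314 + 927)/(936 + (3 + (-15)^(3/2)))) = -2035435/(-2785388 - 387/(936 + (3 - 15*I*√15))) = -2035435/(-2785388 - 387/(939 - 15*I*√15))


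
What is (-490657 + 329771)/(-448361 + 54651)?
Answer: 80443/196855 ≈ 0.40864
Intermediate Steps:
(-490657 + 329771)/(-448361 + 54651) = -160886/(-393710) = -160886*(-1/393710) = 80443/196855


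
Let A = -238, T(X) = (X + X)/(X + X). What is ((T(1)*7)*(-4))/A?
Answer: 2/17 ≈ 0.11765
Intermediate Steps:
T(X) = 1 (T(X) = (2*X)/((2*X)) = (2*X)*(1/(2*X)) = 1)
((T(1)*7)*(-4))/A = ((1*7)*(-4))/(-238) = (7*(-4))*(-1/238) = -28*(-1/238) = 2/17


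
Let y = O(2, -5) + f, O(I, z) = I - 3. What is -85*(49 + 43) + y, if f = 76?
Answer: -7745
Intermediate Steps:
O(I, z) = -3 + I
y = 75 (y = (-3 + 2) + 76 = -1 + 76 = 75)
-85*(49 + 43) + y = -85*(49 + 43) + 75 = -85*92 + 75 = -7820 + 75 = -7745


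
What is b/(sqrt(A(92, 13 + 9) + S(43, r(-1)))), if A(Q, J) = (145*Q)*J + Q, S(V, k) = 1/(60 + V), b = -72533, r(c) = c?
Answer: -72533*sqrt(3114505451)/30237917 ≈ -133.87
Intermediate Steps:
A(Q, J) = Q + 145*J*Q (A(Q, J) = 145*J*Q + Q = Q + 145*J*Q)
b/(sqrt(A(92, 13 + 9) + S(43, r(-1)))) = -72533/sqrt(92*(1 + 145*(13 + 9)) + 1/(60 + 43)) = -72533/sqrt(92*(1 + 145*22) + 1/103) = -72533/sqrt(92*(1 + 3190) + 1/103) = -72533/sqrt(92*3191 + 1/103) = -72533/sqrt(293572 + 1/103) = -72533*sqrt(3114505451)/30237917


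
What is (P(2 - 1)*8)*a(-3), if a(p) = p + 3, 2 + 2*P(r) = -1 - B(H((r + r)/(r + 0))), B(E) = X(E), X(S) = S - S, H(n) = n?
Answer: 0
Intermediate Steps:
X(S) = 0
B(E) = 0
P(r) = -3/2 (P(r) = -1 + (-1 - 1*0)/2 = -1 + (-1 + 0)/2 = -1 + (½)*(-1) = -1 - ½ = -3/2)
a(p) = 3 + p
(P(2 - 1)*8)*a(-3) = (-3/2*8)*(3 - 3) = -12*0 = 0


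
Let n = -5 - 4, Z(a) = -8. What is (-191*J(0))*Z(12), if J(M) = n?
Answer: -13752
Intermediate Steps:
n = -9
J(M) = -9
(-191*J(0))*Z(12) = -191*(-9)*(-8) = 1719*(-8) = -13752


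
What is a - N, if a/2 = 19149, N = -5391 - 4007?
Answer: 47696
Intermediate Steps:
N = -9398
a = 38298 (a = 2*19149 = 38298)
a - N = 38298 - 1*(-9398) = 38298 + 9398 = 47696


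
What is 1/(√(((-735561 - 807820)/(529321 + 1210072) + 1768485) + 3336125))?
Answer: √315182319556382493/1268417336907 ≈ 0.00044261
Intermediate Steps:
1/(√(((-735561 - 807820)/(529321 + 1210072) + 1768485) + 3336125)) = 1/(√((-1543381/1739393 + 1768485) + 3336125)) = 1/(√(3076088886224/1739393 + 3336125)) = 1/(√(8878921358349/1739393)) = 1/(7*√315182319556382493/1739393) = √315182319556382493/1268417336907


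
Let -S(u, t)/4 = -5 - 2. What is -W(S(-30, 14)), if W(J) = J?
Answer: -28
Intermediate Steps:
S(u, t) = 28 (S(u, t) = -4*(-5 - 2) = -4*(-7) = 28)
-W(S(-30, 14)) = -1*28 = -28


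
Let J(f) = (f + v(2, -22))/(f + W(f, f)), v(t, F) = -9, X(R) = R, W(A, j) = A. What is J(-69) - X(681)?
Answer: -15650/23 ≈ -680.43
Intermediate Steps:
J(f) = (-9 + f)/(2*f) (J(f) = (f - 9)/(f + f) = (-9 + f)/((2*f)) = (-9 + f)*(1/(2*f)) = (-9 + f)/(2*f))
J(-69) - X(681) = (½)*(-9 - 69)/(-69) - 1*681 = (½)*(-1/69)*(-78) - 681 = 13/23 - 681 = -15650/23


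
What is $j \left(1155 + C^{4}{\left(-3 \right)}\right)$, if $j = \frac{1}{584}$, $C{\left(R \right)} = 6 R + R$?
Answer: $\frac{48909}{146} \approx 334.99$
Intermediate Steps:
$C{\left(R \right)} = 7 R$
$j = \frac{1}{584} \approx 0.0017123$
$j \left(1155 + C^{4}{\left(-3 \right)}\right) = \frac{1155 + \left(7 \left(-3\right)\right)^{4}}{584} = \frac{1155 + \left(-21\right)^{4}}{584} = \frac{1155 + 194481}{584} = \frac{1}{584} \cdot 195636 = \frac{48909}{146}$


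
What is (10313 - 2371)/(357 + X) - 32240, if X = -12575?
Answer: -196958131/6109 ≈ -32241.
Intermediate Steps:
(10313 - 2371)/(357 + X) - 32240 = (10313 - 2371)/(357 - 12575) - 32240 = 7942/(-12218) - 32240 = 7942*(-1/12218) - 32240 = -3971/6109 - 32240 = -196958131/6109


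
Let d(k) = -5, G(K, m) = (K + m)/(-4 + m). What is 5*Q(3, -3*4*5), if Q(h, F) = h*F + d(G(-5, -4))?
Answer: -925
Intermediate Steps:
G(K, m) = (K + m)/(-4 + m)
Q(h, F) = -5 + F*h (Q(h, F) = h*F - 5 = F*h - 5 = -5 + F*h)
5*Q(3, -3*4*5) = 5*(-5 + (-3*4*5)*3) = 5*(-5 - 12*5*3) = 5*(-5 - 60*3) = 5*(-5 - 180) = 5*(-185) = -925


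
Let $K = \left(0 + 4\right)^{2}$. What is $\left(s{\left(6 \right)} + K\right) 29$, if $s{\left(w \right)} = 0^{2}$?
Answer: $464$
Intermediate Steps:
$s{\left(w \right)} = 0$
$K = 16$ ($K = 4^{2} = 16$)
$\left(s{\left(6 \right)} + K\right) 29 = \left(0 + 16\right) 29 = 16 \cdot 29 = 464$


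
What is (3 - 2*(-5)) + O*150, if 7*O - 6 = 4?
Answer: 1591/7 ≈ 227.29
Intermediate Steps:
O = 10/7 (O = 6/7 + (⅐)*4 = 6/7 + 4/7 = 10/7 ≈ 1.4286)
(3 - 2*(-5)) + O*150 = (3 - 2*(-5)) + (10/7)*150 = (3 + 10) + 1500/7 = 13 + 1500/7 = 1591/7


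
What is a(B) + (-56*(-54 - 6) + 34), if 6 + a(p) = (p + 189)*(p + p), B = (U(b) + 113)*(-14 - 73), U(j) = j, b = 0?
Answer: 189584392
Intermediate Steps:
B = -9831 (B = (0 + 113)*(-14 - 73) = 113*(-87) = -9831)
a(p) = -6 + 2*p*(189 + p) (a(p) = -6 + (p + 189)*(p + p) = -6 + (189 + p)*(2*p) = -6 + 2*p*(189 + p))
a(B) + (-56*(-54 - 6) + 34) = (-6 + 2*(-9831)**2 + 378*(-9831)) + (-56*(-54 - 6) + 34) = (-6 + 2*96648561 - 3716118) + (-56*(-60) + 34) = (-6 + 193297122 - 3716118) + (3360 + 34) = 189580998 + 3394 = 189584392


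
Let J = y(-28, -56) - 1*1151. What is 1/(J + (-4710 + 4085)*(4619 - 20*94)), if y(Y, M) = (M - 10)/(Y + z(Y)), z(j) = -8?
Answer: -6/10278145 ≈ -5.8376e-7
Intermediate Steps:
y(Y, M) = (-10 + M)/(-8 + Y) (y(Y, M) = (M - 10)/(Y - 8) = (-10 + M)/(-8 + Y))
J = -6895/6 (J = (-10 - 56)/(-8 - 28) - 1*1151 = -66/(-36) - 1151 = -1/36*(-66) - 1151 = 11/6 - 1151 = -6895/6 ≈ -1149.2)
1/(J + (-4710 + 4085)*(4619 - 20*94)) = 1/(-6895/6 + (-4710 + 4085)*(4619 - 20*94)) = 1/(-6895/6 - 625*(4619 - 1880)) = 1/(-6895/6 - 625*2739) = 1/(-6895/6 - 1711875) = 1/(-10278145/6) = -6/10278145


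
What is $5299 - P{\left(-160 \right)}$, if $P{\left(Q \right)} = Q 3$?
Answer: $5779$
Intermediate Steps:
$P{\left(Q \right)} = 3 Q$
$5299 - P{\left(-160 \right)} = 5299 - 3 \left(-160\right) = 5299 - -480 = 5299 + 480 = 5779$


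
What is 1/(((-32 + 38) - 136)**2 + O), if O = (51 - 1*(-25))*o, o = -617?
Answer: -1/29992 ≈ -3.3342e-5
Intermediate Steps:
O = -46892 (O = (51 - 1*(-25))*(-617) = (51 + 25)*(-617) = 76*(-617) = -46892)
1/(((-32 + 38) - 136)**2 + O) = 1/(((-32 + 38) - 136)**2 - 46892) = 1/((6 - 136)**2 - 46892) = 1/((-130)**2 - 46892) = 1/(16900 - 46892) = 1/(-29992) = -1/29992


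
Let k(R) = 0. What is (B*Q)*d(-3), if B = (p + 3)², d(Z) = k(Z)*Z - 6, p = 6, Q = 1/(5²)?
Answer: -486/25 ≈ -19.440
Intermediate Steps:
Q = 1/25 ≈ 0.040000
d(Z) = -6 (d(Z) = 0*Z - 6 = 0 - 6 = -6)
B = 81 (B = (6 + 3)² = 9² = 81)
(B*Q)*d(-3) = (81*(1/25))*(-6) = (81/25)*(-6) = -486/25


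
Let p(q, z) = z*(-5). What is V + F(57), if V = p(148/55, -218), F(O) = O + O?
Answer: 1204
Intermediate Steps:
F(O) = 2*O
p(q, z) = -5*z
V = 1090 (V = -5*(-218) = 1090)
V + F(57) = 1090 + 2*57 = 1090 + 114 = 1204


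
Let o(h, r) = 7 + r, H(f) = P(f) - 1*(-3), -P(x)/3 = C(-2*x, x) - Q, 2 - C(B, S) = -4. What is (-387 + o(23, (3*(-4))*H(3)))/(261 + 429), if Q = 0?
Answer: -20/69 ≈ -0.28986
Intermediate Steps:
C(B, S) = 6 (C(B, S) = 2 - 1*(-4) = 2 + 4 = 6)
P(x) = -18 (P(x) = -3*(6 - 1*0) = -3*(6 + 0) = -3*6 = -18)
H(f) = -15 (H(f) = -18 - 1*(-3) = -18 + 3 = -15)
(-387 + o(23, (3*(-4))*H(3)))/(261 + 429) = (-387 + (7 + (3*(-4))*(-15)))/(261 + 429) = (-387 + (7 - 12*(-15)))/690 = (-387 + (7 + 180))*(1/690) = (-387 + 187)*(1/690) = -200*1/690 = -20/69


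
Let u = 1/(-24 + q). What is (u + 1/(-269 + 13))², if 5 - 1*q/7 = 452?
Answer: 11621281/651520180224 ≈ 1.7837e-5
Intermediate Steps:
q = -3129 (q = 35 - 7*452 = 35 - 3164 = -3129)
u = -1/3153 (u = 1/(-24 - 3129) = 1/(-3153) = -1/3153 ≈ -0.00031716)
(u + 1/(-269 + 13))² = (-1/3153 + 1/(-269 + 13))² = (-1/3153 + 1/(-256))² = (-1/3153 - 1/256)² = (-3409/807168)² = 11621281/651520180224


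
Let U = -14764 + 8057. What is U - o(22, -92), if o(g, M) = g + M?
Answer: -6637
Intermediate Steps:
U = -6707
o(g, M) = M + g
U - o(22, -92) = -6707 - (-92 + 22) = -6707 - 1*(-70) = -6707 + 70 = -6637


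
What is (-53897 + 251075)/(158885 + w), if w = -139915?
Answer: 98589/9485 ≈ 10.394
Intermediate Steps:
(-53897 + 251075)/(158885 + w) = (-53897 + 251075)/(158885 - 139915) = 197178/18970 = 197178*(1/18970) = 98589/9485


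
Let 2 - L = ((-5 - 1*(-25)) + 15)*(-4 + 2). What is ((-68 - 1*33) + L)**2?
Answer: 841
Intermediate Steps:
L = 72 (L = 2 - ((-5 - 1*(-25)) + 15)*(-4 + 2) = 2 - ((-5 + 25) + 15)*(-2) = 2 - (20 + 15)*(-2) = 2 - 35*(-2) = 2 - 1*(-70) = 2 + 70 = 72)
((-68 - 1*33) + L)**2 = ((-68 - 1*33) + 72)**2 = ((-68 - 33) + 72)**2 = (-101 + 72)**2 = (-29)**2 = 841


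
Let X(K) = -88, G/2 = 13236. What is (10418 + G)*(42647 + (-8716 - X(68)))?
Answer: 1254960910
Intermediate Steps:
G = 26472 (G = 2*13236 = 26472)
(10418 + G)*(42647 + (-8716 - X(68))) = (10418 + 26472)*(42647 + (-8716 - 1*(-88))) = 36890*(42647 + (-8716 + 88)) = 36890*(42647 - 8628) = 36890*34019 = 1254960910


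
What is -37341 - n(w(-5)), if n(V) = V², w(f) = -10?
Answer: -37441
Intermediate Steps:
-37341 - n(w(-5)) = -37341 - 1*(-10)² = -37341 - 1*100 = -37341 - 100 = -37441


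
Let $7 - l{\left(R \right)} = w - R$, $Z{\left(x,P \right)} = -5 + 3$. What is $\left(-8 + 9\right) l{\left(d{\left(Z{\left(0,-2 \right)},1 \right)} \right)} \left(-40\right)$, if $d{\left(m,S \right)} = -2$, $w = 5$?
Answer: $0$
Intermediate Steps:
$Z{\left(x,P \right)} = -2$
$l{\left(R \right)} = 2 + R$ ($l{\left(R \right)} = 7 - \left(5 - R\right) = 7 + \left(-5 + R\right) = 2 + R$)
$\left(-8 + 9\right) l{\left(d{\left(Z{\left(0,-2 \right)},1 \right)} \right)} \left(-40\right) = \left(-8 + 9\right) \left(2 - 2\right) \left(-40\right) = 1 \cdot 0 \left(-40\right) = 0 \left(-40\right) = 0$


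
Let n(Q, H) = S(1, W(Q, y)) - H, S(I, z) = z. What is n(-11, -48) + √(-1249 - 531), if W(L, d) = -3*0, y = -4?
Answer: 48 + 2*I*√445 ≈ 48.0 + 42.19*I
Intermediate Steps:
W(L, d) = 0
n(Q, H) = -H (n(Q, H) = 0 - H = -H)
n(-11, -48) + √(-1249 - 531) = -1*(-48) + √(-1249 - 531) = 48 + √(-1780) = 48 + 2*I*√445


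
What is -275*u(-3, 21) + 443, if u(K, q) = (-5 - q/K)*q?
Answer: -11107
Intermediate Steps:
u(K, q) = q*(-5 - q/K) (u(K, q) = (-5 - q/K)*q = q*(-5 - q/K))
-275*u(-3, 21) + 443 = -(-275)*21*(21 + 5*(-3))/(-3) + 443 = -(-275)*21*(-1)*(21 - 15)/3 + 443 = -(-275)*21*(-1)*6/3 + 443 = -275*42 + 443 = -11550 + 443 = -11107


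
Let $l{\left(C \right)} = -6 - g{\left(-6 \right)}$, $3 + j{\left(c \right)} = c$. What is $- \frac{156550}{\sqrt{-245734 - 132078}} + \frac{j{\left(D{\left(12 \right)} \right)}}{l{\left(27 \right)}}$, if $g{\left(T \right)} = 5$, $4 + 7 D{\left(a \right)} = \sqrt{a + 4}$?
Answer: $\frac{3}{11} + \frac{78275 i \sqrt{94453}}{94453} \approx 0.27273 + 254.69 i$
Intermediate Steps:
$D{\left(a \right)} = - \frac{4}{7} + \frac{\sqrt{4 + a}}{7}$ ($D{\left(a \right)} = - \frac{4}{7} + \frac{\sqrt{a + 4}}{7} = - \frac{4}{7} + \frac{\sqrt{4 + a}}{7}$)
$j{\left(c \right)} = -3 + c$
$l{\left(C \right)} = -11$ ($l{\left(C \right)} = -6 - 5 = -11$)
$- \frac{156550}{\sqrt{-245734 - 132078}} + \frac{j{\left(D{\left(12 \right)} \right)}}{l{\left(27 \right)}} = - \frac{156550}{\sqrt{-245734 - 132078}} + \frac{-3 - \left(\frac{4}{7} - \frac{\sqrt{4 + 12}}{7}\right)}{-11} = - \frac{156550}{\sqrt{-377812}} + \left(-3 - \left(\frac{4}{7} - \frac{\sqrt{16}}{7}\right)\right) \left(- \frac{1}{11}\right) = - \frac{156550}{2 i \sqrt{94453}} + \left(-3 + \left(- \frac{4}{7} + \frac{1}{7} \cdot 4\right)\right) \left(- \frac{1}{11}\right) = - 156550 \left(- \frac{i \sqrt{94453}}{188906}\right) + \left(-3 + \left(- \frac{4}{7} + \frac{4}{7}\right)\right) \left(- \frac{1}{11}\right) = \frac{78275 i \sqrt{94453}}{94453} + \left(-3 + 0\right) \left(- \frac{1}{11}\right) = \frac{78275 i \sqrt{94453}}{94453} - - \frac{3}{11} = \frac{78275 i \sqrt{94453}}{94453} + \frac{3}{11} = \frac{3}{11} + \frac{78275 i \sqrt{94453}}{94453}$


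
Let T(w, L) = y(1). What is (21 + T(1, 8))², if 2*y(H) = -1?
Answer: 1681/4 ≈ 420.25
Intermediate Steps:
y(H) = -½ (y(H) = (½)*(-1) = -½)
T(w, L) = -½
(21 + T(1, 8))² = (21 - ½)² = (41/2)² = 1681/4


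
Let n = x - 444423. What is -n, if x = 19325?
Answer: 425098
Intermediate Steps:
n = -425098 (n = 19325 - 444423 = -425098)
-n = -1*(-425098) = 425098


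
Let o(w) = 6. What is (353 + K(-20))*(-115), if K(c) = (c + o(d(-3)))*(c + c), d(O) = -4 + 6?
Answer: -104995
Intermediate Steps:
d(O) = 2
K(c) = 2*c*(6 + c) (K(c) = (c + 6)*(c + c) = (6 + c)*(2*c) = 2*c*(6 + c))
(353 + K(-20))*(-115) = (353 + 2*(-20)*(6 - 20))*(-115) = (353 + 2*(-20)*(-14))*(-115) = (353 + 560)*(-115) = 913*(-115) = -104995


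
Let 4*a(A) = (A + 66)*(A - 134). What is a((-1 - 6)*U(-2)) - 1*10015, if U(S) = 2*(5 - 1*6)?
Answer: -12415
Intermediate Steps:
U(S) = -2 (U(S) = 2*(5 - 6) = 2*(-1) = -2)
a(A) = (-134 + A)*(66 + A)/4 (a(A) = ((A + 66)*(A - 134))/4 = ((66 + A)*(-134 + A))/4 = ((-134 + A)*(66 + A))/4 = (-134 + A)*(66 + A)/4)
a((-1 - 6)*U(-2)) - 1*10015 = (-2211 - 17*(-1 - 6)*(-2) + ((-1 - 6)*(-2))²/4) - 1*10015 = (-2211 - (-119)*(-2) + (-7*(-2))²/4) - 10015 = (-2211 - 17*14 + (¼)*14²) - 10015 = (-2211 - 238 + (¼)*196) - 10015 = (-2211 - 238 + 49) - 10015 = -2400 - 10015 = -12415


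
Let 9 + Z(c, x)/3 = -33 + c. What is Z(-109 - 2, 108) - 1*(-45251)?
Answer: 44792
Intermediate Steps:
Z(c, x) = -126 + 3*c (Z(c, x) = -27 + 3*(-33 + c) = -27 + (-99 + 3*c) = -126 + 3*c)
Z(-109 - 2, 108) - 1*(-45251) = (-126 + 3*(-109 - 2)) - 1*(-45251) = (-126 + 3*(-111)) + 45251 = (-126 - 333) + 45251 = -459 + 45251 = 44792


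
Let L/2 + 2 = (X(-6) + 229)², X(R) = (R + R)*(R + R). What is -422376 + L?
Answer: -144122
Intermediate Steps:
X(R) = 4*R² (X(R) = (2*R)*(2*R) = 4*R²)
L = 278254 (L = -4 + 2*(4*(-6)² + 229)² = -4 + 2*(4*36 + 229)² = -4 + 2*(144 + 229)² = -4 + 2*373² = -4 + 2*139129 = -4 + 278258 = 278254)
-422376 + L = -422376 + 278254 = -144122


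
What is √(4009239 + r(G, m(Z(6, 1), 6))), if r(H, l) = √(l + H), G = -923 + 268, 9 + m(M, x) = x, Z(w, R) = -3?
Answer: √(4009239 + I*√658) ≈ 2002.3 + 0.006*I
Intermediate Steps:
m(M, x) = -9 + x
G = -655
r(H, l) = √(H + l)
√(4009239 + r(G, m(Z(6, 1), 6))) = √(4009239 + √(-655 + (-9 + 6))) = √(4009239 + √(-655 - 3)) = √(4009239 + √(-658)) = √(4009239 + I*√658)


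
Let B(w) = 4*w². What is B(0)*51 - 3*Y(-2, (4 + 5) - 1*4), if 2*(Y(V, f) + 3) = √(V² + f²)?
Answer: 9 - 3*√29/2 ≈ 0.92225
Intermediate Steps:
Y(V, f) = -3 + √(V² + f²)/2
B(0)*51 - 3*Y(-2, (4 + 5) - 1*4) = (4*0²)*51 - 3*(-3 + √((-2)² + ((4 + 5) - 1*4)²)/2) = (4*0)*51 - 3*(-3 + √(4 + (9 - 4)²)/2) = 0*51 - 3*(-3 + √(4 + 5²)/2) = 0 - 3*(-3 + √(4 + 25)/2) = 0 - 3*(-3 + √29/2) = 0 + (9 - 3*√29/2) = 9 - 3*√29/2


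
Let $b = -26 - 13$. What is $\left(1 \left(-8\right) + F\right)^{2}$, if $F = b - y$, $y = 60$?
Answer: $11449$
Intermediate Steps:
$b = -39$
$F = -99$ ($F = -39 - 60 = -99$)
$\left(1 \left(-8\right) + F\right)^{2} = \left(1 \left(-8\right) - 99\right)^{2} = \left(-8 - 99\right)^{2} = \left(-107\right)^{2} = 11449$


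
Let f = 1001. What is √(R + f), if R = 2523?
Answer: 2*√881 ≈ 59.363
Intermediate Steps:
√(R + f) = √(2523 + 1001) = √3524 = 2*√881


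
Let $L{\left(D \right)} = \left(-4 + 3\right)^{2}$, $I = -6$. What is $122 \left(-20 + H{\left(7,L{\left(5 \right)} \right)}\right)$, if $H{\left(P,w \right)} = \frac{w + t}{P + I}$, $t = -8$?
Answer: $-3294$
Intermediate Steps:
$L{\left(D \right)} = 1$ ($L{\left(D \right)} = \left(-1\right)^{2} = 1$)
$H{\left(P,w \right)} = \frac{-8 + w}{-6 + P}$ ($H{\left(P,w \right)} = \frac{w - 8}{P - 6} = \frac{-8 + w}{-6 + P}$)
$122 \left(-20 + H{\left(7,L{\left(5 \right)} \right)}\right) = 122 \left(-20 + \frac{-8 + 1}{-6 + 7}\right) = 122 \left(-20 + 1^{-1} \left(-7\right)\right) = 122 \left(-20 + 1 \left(-7\right)\right) = 122 \left(-20 - 7\right) = 122 \left(-27\right) = -3294$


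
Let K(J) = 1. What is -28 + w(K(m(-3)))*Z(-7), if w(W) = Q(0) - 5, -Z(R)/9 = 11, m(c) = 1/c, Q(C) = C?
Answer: 467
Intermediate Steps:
Z(R) = -99 (Z(R) = -9*11 = -99)
w(W) = -5 (w(W) = 0 - 5 = -5)
-28 + w(K(m(-3)))*Z(-7) = -28 - 5*(-99) = -28 + 495 = 467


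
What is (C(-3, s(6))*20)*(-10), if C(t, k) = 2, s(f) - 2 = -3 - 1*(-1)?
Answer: -400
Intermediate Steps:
s(f) = 0 (s(f) = 2 + (-3 - 1*(-1)) = 2 + (-3 + 1) = 2 - 2 = 0)
(C(-3, s(6))*20)*(-10) = (2*20)*(-10) = 40*(-10) = -400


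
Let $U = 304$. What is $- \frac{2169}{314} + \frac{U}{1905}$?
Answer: $- \frac{4036489}{598170} \approx -6.7481$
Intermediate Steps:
$- \frac{2169}{314} + \frac{U}{1905} = - \frac{2169}{314} + \frac{304}{1905} = - \frac{4036489}{598170}$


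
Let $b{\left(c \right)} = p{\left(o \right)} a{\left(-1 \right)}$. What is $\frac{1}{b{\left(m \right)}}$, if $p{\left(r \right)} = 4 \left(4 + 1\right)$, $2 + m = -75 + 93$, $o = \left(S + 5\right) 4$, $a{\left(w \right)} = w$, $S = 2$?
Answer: $- \frac{1}{20} \approx -0.05$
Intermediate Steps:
$o = 28$ ($o = \left(2 + 5\right) 4 = 7 \cdot 4 = 28$)
$m = 16$ ($m = -2 + \left(-75 + 93\right) = -2 + 18 = 16$)
$p{\left(r \right)} = 20$ ($p{\left(r \right)} = 4 \cdot 5 = 20$)
$b{\left(c \right)} = -20$ ($b{\left(c \right)} = 20 \left(-1\right) = -20$)
$\frac{1}{b{\left(m \right)}} = \frac{1}{-20} = - \frac{1}{20}$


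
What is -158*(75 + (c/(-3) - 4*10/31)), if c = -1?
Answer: -1087988/93 ≈ -11699.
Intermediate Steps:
-158*(75 + (c/(-3) - 4*10/31)) = -158*(75 + (-1/(-3) - 4*10/31)) = -158*(75 + (-1*(-1/3) - 40*1/31)) = -158*(75 + (1/3 - 40/31)) = -158*(75 - 89/93) = -158*6886/93 = -1087988/93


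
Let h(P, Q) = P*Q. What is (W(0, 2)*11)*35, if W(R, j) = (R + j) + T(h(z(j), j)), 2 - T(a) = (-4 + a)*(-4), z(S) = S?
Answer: 1540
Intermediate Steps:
T(a) = -14 + 4*a (T(a) = 2 - (-4 + a)*(-4) = 2 - (16 - 4*a) = 2 + (-16 + 4*a) = -14 + 4*a)
W(R, j) = -14 + R + j + 4*j² (W(R, j) = (R + j) + (-14 + 4*(j*j)) = (R + j) + (-14 + 4*j²) = -14 + R + j + 4*j²)
(W(0, 2)*11)*35 = ((-14 + 0 + 2 + 4*2²)*11)*35 = ((-14 + 0 + 2 + 4*4)*11)*35 = ((-14 + 0 + 2 + 16)*11)*35 = (4*11)*35 = 44*35 = 1540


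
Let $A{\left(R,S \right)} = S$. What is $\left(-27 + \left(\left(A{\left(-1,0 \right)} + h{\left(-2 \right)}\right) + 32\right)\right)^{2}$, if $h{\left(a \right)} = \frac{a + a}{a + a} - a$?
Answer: $64$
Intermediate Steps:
$h{\left(a \right)} = 1 - a$ ($h{\left(a \right)} = \frac{2 a}{2 a} - a = 2 a \frac{1}{2 a} - a = 1 - a$)
$\left(-27 + \left(\left(A{\left(-1,0 \right)} + h{\left(-2 \right)}\right) + 32\right)\right)^{2} = \left(-27 + \left(\left(0 + \left(1 - -2\right)\right) + 32\right)\right)^{2} = \left(-27 + \left(\left(0 + \left(1 + 2\right)\right) + 32\right)\right)^{2} = \left(-27 + \left(\left(0 + 3\right) + 32\right)\right)^{2} = \left(-27 + \left(3 + 32\right)\right)^{2} = \left(-27 + 35\right)^{2} = 8^{2} = 64$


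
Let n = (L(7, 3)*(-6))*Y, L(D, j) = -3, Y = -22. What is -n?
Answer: 396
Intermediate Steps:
n = -396 (n = -3*(-6)*(-22) = 18*(-22) = -396)
-n = -1*(-396) = 396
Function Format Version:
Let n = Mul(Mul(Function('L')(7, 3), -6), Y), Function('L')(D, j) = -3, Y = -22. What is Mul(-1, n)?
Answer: 396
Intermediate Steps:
n = -396 (n = Mul(Mul(-3, -6), -22) = Mul(18, -22) = -396)
Mul(-1, n) = Mul(-1, -396) = 396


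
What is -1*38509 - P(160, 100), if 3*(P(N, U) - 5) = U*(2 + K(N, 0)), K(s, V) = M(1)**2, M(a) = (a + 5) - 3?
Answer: -116642/3 ≈ -38881.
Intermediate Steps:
M(a) = 2 + a (M(a) = (5 + a) - 3 = 2 + a)
K(s, V) = 9 (K(s, V) = (2 + 1)**2 = 3**2 = 9)
P(N, U) = 5 + 11*U/3 (P(N, U) = 5 + (U*(2 + 9))/3 = 5 + (U*11)/3 = 5 + (11*U)/3 = 5 + 11*U/3)
-1*38509 - P(160, 100) = -1*38509 - (5 + (11/3)*100) = -38509 - (5 + 1100/3) = -38509 - 1*1115/3 = -38509 - 1115/3 = -116642/3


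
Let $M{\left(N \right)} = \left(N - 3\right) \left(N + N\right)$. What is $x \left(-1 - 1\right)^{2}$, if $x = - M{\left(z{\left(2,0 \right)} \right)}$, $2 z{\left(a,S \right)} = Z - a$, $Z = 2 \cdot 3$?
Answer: $16$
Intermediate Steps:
$Z = 6$
$z{\left(a,S \right)} = 3 - \frac{a}{2}$ ($z{\left(a,S \right)} = \frac{6 - a}{2} = 3 - \frac{a}{2}$)
$M{\left(N \right)} = 2 N \left(-3 + N\right)$ ($M{\left(N \right)} = \left(-3 + N\right) 2 N = 2 N \left(-3 + N\right)$)
$x = 4$ ($x = - 2 \left(3 - 1\right) \left(-3 + \left(3 - 1\right)\right) = - 2 \cdot 2 \left(-3 + 2\right) = - 2 \cdot 2 \left(-1\right) = \left(-1\right) \left(-4\right) = 4$)
$x \left(-1 - 1\right)^{2} = 4 \left(-1 - 1\right)^{2} = 4 \left(-2\right)^{2} = 4 \cdot 4 = 16$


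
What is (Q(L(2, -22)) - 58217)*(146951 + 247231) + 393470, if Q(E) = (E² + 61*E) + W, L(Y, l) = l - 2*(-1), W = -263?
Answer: -23374599130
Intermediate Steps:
L(Y, l) = 2 + l (L(Y, l) = l + 2 = 2 + l)
Q(E) = -263 + E² + 61*E (Q(E) = (E² + 61*E) - 263 = -263 + E² + 61*E)
(Q(L(2, -22)) - 58217)*(146951 + 247231) + 393470 = ((-263 + (2 - 22)² + 61*(2 - 22)) - 58217)*(146951 + 247231) + 393470 = ((-263 + (-20)² + 61*(-20)) - 58217)*394182 + 393470 = ((-263 + 400 - 1220) - 58217)*394182 + 393470 = (-1083 - 58217)*394182 + 393470 = -59300*394182 + 393470 = -23374992600 + 393470 = -23374599130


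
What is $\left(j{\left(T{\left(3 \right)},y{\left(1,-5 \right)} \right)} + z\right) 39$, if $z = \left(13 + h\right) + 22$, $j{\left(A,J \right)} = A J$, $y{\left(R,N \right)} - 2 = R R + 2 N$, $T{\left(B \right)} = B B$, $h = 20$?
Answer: $-312$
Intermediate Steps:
$T{\left(B \right)} = B^{2}$
$y{\left(R,N \right)} = 2 + R^{2} + 2 N$ ($y{\left(R,N \right)} = 2 + \left(R R + 2 N\right) = 2 + \left(R^{2} + 2 N\right) = 2 + R^{2} + 2 N$)
$z = 55$ ($z = \left(13 + 20\right) + 22 = 33 + 22 = 55$)
$\left(j{\left(T{\left(3 \right)},y{\left(1,-5 \right)} \right)} + z\right) 39 = \left(3^{2} \left(2 + 1^{2} + 2 \left(-5\right)\right) + 55\right) 39 = \left(9 \left(2 + 1 - 10\right) + 55\right) 39 = \left(9 \left(-7\right) + 55\right) 39 = \left(-63 + 55\right) 39 = \left(-8\right) 39 = -312$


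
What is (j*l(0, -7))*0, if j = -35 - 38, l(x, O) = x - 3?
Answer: 0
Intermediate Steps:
l(x, O) = -3 + x
j = -73
(j*l(0, -7))*0 = -73*(-3 + 0)*0 = -73*(-3)*0 = 219*0 = 0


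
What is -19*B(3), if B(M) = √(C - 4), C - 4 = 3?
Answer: -19*√3 ≈ -32.909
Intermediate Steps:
C = 7 (C = 4 + 3 = 7)
B(M) = √3 (B(M) = √(7 - 4) = √3)
-19*B(3) = -19*√3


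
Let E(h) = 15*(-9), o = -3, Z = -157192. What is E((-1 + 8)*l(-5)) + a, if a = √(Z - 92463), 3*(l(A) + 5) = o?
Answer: -135 + 7*I*√5095 ≈ -135.0 + 499.65*I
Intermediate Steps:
l(A) = -6 (l(A) = -5 + (⅓)*(-3) = -5 - 1 = -6)
a = 7*I*√5095 (a = √(-157192 - 92463) = √(-249655) = 7*I*√5095 ≈ 499.65*I)
E(h) = -135
E((-1 + 8)*l(-5)) + a = -135 + 7*I*√5095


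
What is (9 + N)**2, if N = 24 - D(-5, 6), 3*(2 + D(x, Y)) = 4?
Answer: 10201/9 ≈ 1133.4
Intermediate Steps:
D(x, Y) = -2/3 (D(x, Y) = -2 + (1/3)*4 = -2 + 4/3 = -2/3)
N = 74/3 (N = 24 - 1*(-2/3) = 24 + 2/3 = 74/3 ≈ 24.667)
(9 + N)**2 = (9 + 74/3)**2 = (101/3)**2 = 10201/9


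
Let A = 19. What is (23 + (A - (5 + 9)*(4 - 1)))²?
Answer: 0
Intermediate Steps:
(23 + (A - (5 + 9)*(4 - 1)))² = (23 + (19 - (5 + 9)*(4 - 1)))² = (23 + (19 - 14*3))² = (23 + (19 - 1*42))² = (23 + (19 - 42))² = (23 - 23)² = 0² = 0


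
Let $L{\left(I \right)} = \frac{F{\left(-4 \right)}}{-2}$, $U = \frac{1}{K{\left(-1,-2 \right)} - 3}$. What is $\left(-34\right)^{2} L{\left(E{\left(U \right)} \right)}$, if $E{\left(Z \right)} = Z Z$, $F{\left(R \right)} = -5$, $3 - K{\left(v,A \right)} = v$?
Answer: $2890$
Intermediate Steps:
$K{\left(v,A \right)} = 3 - v$
$U = 1$ ($U = \frac{1}{\left(3 - -1\right) - 3} = \frac{1}{\left(3 + 1\right) - 3} = \frac{1}{4 - 3} = 1^{-1} = 1$)
$E{\left(Z \right)} = Z^{2}$
$L{\left(I \right)} = \frac{5}{2}$ ($L{\left(I \right)} = - \frac{5}{-2} = \left(-5\right) \left(- \frac{1}{2}\right) = \frac{5}{2}$)
$\left(-34\right)^{2} L{\left(E{\left(U \right)} \right)} = \left(-34\right)^{2} \cdot \frac{5}{2} = 1156 \cdot \frac{5}{2} = 2890$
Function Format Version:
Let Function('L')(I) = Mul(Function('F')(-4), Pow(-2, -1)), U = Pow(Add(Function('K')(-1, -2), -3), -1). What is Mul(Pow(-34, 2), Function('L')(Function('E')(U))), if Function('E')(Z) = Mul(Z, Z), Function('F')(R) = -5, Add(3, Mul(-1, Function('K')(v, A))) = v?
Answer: 2890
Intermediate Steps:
Function('K')(v, A) = Add(3, Mul(-1, v))
U = 1 (U = Pow(Add(Add(3, Mul(-1, -1)), -3), -1) = Pow(Add(Add(3, 1), -3), -1) = Pow(Add(4, -3), -1) = Pow(1, -1) = 1)
Function('E')(Z) = Pow(Z, 2)
Function('L')(I) = Rational(5, 2) (Function('L')(I) = Mul(-5, Pow(-2, -1)) = Mul(-5, Rational(-1, 2)) = Rational(5, 2))
Mul(Pow(-34, 2), Function('L')(Function('E')(U))) = Mul(Pow(-34, 2), Rational(5, 2)) = Mul(1156, Rational(5, 2)) = 2890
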